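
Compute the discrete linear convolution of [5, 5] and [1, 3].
y[0] = 5×1 = 5; y[1] = 5×3 + 5×1 = 20; y[2] = 5×3 = 15

[5, 20, 15]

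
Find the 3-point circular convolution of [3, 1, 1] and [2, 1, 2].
Use y[k] = Σ_j s[j]·t[(k-j) mod 3]. y[0] = 3×2 + 1×2 + 1×1 = 9; y[1] = 3×1 + 1×2 + 1×2 = 7; y[2] = 3×2 + 1×1 + 1×2 = 9. Result: [9, 7, 9]

[9, 7, 9]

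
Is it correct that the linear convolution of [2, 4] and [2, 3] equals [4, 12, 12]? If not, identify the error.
Recompute linear convolution of [2, 4] and [2, 3]: y[0] = 2×2 = 4; y[1] = 2×3 + 4×2 = 14; y[2] = 4×3 = 12 → [4, 14, 12]. Compare to given [4, 12, 12]: they differ at index 1: given 12, correct 14, so answer: No

No. Error at index 1: given 12, correct 14.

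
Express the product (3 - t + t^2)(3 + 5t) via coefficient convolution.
Ascending coefficients: a = [3, -1, 1], b = [3, 5]. c[0] = 3×3 = 9; c[1] = 3×5 + -1×3 = 12; c[2] = -1×5 + 1×3 = -2; c[3] = 1×5 = 5. Result coefficients: [9, 12, -2, 5] → 9 + 12t - 2t^2 + 5t^3

9 + 12t - 2t^2 + 5t^3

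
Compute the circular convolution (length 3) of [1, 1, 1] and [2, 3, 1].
Use y[k] = Σ_j x[j]·h[(k-j) mod 3]. y[0] = 1×2 + 1×1 + 1×3 = 6; y[1] = 1×3 + 1×2 + 1×1 = 6; y[2] = 1×1 + 1×3 + 1×2 = 6. Result: [6, 6, 6]

[6, 6, 6]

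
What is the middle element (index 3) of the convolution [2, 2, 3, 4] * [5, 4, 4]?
Use y[k] = Σ_i a[i]·b[k-i] at k=3. y[3] = 2×4 + 3×4 + 4×5 = 40

40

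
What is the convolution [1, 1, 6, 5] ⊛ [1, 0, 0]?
y[0] = 1×1 = 1; y[1] = 1×0 + 1×1 = 1; y[2] = 1×0 + 1×0 + 6×1 = 6; y[3] = 1×0 + 6×0 + 5×1 = 5; y[4] = 6×0 + 5×0 = 0; y[5] = 5×0 = 0

[1, 1, 6, 5, 0, 0]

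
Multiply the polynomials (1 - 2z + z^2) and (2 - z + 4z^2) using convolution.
Ascending coefficients: a = [1, -2, 1], b = [2, -1, 4]. c[0] = 1×2 = 2; c[1] = 1×-1 + -2×2 = -5; c[2] = 1×4 + -2×-1 + 1×2 = 8; c[3] = -2×4 + 1×-1 = -9; c[4] = 1×4 = 4. Result coefficients: [2, -5, 8, -9, 4] → 2 - 5z + 8z^2 - 9z^3 + 4z^4

2 - 5z + 8z^2 - 9z^3 + 4z^4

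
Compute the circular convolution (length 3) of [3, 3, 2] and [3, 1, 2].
Use y[k] = Σ_j a[j]·b[(k-j) mod 3]. y[0] = 3×3 + 3×2 + 2×1 = 17; y[1] = 3×1 + 3×3 + 2×2 = 16; y[2] = 3×2 + 3×1 + 2×3 = 15. Result: [17, 16, 15]

[17, 16, 15]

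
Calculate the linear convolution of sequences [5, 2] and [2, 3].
y[0] = 5×2 = 10; y[1] = 5×3 + 2×2 = 19; y[2] = 2×3 = 6

[10, 19, 6]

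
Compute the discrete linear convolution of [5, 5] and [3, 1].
y[0] = 5×3 = 15; y[1] = 5×1 + 5×3 = 20; y[2] = 5×1 = 5

[15, 20, 5]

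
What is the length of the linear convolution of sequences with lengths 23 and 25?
Linear/full convolution length: m + n - 1 = 23 + 25 - 1 = 47

47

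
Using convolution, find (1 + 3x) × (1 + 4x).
Ascending coefficients: a = [1, 3], b = [1, 4]. c[0] = 1×1 = 1; c[1] = 1×4 + 3×1 = 7; c[2] = 3×4 = 12. Result coefficients: [1, 7, 12] → 1 + 7x + 12x^2

1 + 7x + 12x^2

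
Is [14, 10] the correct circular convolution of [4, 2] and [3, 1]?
Recompute circular convolution of [4, 2] and [3, 1]: y[0] = 4×3 + 2×1 = 14; y[1] = 4×1 + 2×3 = 10 → [14, 10]. Given [14, 10] matches, so answer: Yes

Yes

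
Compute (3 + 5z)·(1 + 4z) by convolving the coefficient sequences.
Ascending coefficients: a = [3, 5], b = [1, 4]. c[0] = 3×1 = 3; c[1] = 3×4 + 5×1 = 17; c[2] = 5×4 = 20. Result coefficients: [3, 17, 20] → 3 + 17z + 20z^2

3 + 17z + 20z^2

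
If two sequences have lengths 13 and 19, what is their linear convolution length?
Linear/full convolution length: m + n - 1 = 13 + 19 - 1 = 31

31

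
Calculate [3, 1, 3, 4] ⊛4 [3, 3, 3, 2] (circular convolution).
Use y[k] = Σ_j u[j]·v[(k-j) mod 4]. y[0] = 3×3 + 1×2 + 3×3 + 4×3 = 32; y[1] = 3×3 + 1×3 + 3×2 + 4×3 = 30; y[2] = 3×3 + 1×3 + 3×3 + 4×2 = 29; y[3] = 3×2 + 1×3 + 3×3 + 4×3 = 30. Result: [32, 30, 29, 30]

[32, 30, 29, 30]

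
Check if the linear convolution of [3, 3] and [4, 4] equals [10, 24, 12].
Recompute linear convolution of [3, 3] and [4, 4]: y[0] = 3×4 = 12; y[1] = 3×4 + 3×4 = 24; y[2] = 3×4 = 12 → [12, 24, 12]. Compare to given [10, 24, 12]: they differ at index 0: given 10, correct 12, so answer: No

No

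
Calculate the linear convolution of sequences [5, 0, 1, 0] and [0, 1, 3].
y[0] = 5×0 = 0; y[1] = 5×1 + 0×0 = 5; y[2] = 5×3 + 0×1 + 1×0 = 15; y[3] = 0×3 + 1×1 + 0×0 = 1; y[4] = 1×3 + 0×1 = 3; y[5] = 0×3 = 0

[0, 5, 15, 1, 3, 0]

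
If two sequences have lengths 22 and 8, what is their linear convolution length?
Linear/full convolution length: m + n - 1 = 22 + 8 - 1 = 29

29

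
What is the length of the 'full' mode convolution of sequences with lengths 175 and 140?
Linear/full convolution length: m + n - 1 = 175 + 140 - 1 = 314

314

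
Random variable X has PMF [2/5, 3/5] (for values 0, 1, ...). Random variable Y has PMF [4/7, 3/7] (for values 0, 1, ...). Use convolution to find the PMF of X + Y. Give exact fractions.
P(X+Y=k) = Σ_i P(X=i)·P(Y=k-i) — a convolution of [2/5, 3/5] and [4/7, 3/7]. P(X+Y=0) = (2/5)×(4/7) = 8/35; P(X+Y=1) = (2/5)×(3/7) + (3/5)×(4/7) = 6/35 + 12/35 = 18/35; P(X+Y=2) = (3/5)×(3/7) = 9/35. PMF: [8/35, 18/35, 9/35] (sums to 1 ✓)

[8/35, 18/35, 9/35]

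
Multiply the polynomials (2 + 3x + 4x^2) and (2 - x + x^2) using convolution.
Ascending coefficients: a = [2, 3, 4], b = [2, -1, 1]. c[0] = 2×2 = 4; c[1] = 2×-1 + 3×2 = 4; c[2] = 2×1 + 3×-1 + 4×2 = 7; c[3] = 3×1 + 4×-1 = -1; c[4] = 4×1 = 4. Result coefficients: [4, 4, 7, -1, 4] → 4 + 4x + 7x^2 - x^3 + 4x^4

4 + 4x + 7x^2 - x^3 + 4x^4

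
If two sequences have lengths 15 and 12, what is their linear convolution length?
Linear/full convolution length: m + n - 1 = 15 + 12 - 1 = 26

26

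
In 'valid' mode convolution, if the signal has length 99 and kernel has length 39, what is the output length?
'Valid' mode counts only positions where the kernel fully overlaps the signal: m - n + 1 = 99 - 39 + 1 = 61

61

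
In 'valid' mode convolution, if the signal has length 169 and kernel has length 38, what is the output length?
'Valid' mode counts only positions where the kernel fully overlaps the signal: m - n + 1 = 169 - 38 + 1 = 132

132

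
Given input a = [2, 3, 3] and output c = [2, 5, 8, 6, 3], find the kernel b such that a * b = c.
Output length 5 = len(a) + len(b) - 1 ⇒ len(b) = 3. Solve b forward using b[k] = (c[k] - Σ_{i≥1} a[i]·b[k-i]) / a[0]: b[0] = c[0] / a[0] = 2 / 2 = 1; b[1] = (c[1] - 3×1) / a[0] = (5 - 3×1) / 2 = 1; b[2] = (c[2] - 3×1 - 3×1) / a[0] = (8 - 3×1 - 3×1) / 2 = 1. So b = [1, 1, 1]. Forward-check [2, 3, 3] * [1, 1, 1]: c[0] = 2×1 = 2; c[1] = 2×1 + 3×1 = 5; c[2] = 2×1 + 3×1 + 3×1 = 8; c[3] = 3×1 + 3×1 = 6; c[4] = 3×1 = 3 → [2, 5, 8, 6, 3] ✓

[1, 1, 1]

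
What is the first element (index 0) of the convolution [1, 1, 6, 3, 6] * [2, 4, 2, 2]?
Use y[k] = Σ_i a[i]·b[k-i] at k=0. y[0] = 1×2 = 2

2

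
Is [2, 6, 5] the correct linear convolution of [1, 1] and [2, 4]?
Recompute linear convolution of [1, 1] and [2, 4]: y[0] = 1×2 = 2; y[1] = 1×4 + 1×2 = 6; y[2] = 1×4 = 4 → [2, 6, 4]. Compare to given [2, 6, 5]: they differ at index 2: given 5, correct 4, so answer: No

No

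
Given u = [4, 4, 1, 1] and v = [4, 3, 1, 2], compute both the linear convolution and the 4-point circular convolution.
Linear: y_lin[0] = 4×4 = 16; y_lin[1] = 4×3 + 4×4 = 28; y_lin[2] = 4×1 + 4×3 + 1×4 = 20; y_lin[3] = 4×2 + 4×1 + 1×3 + 1×4 = 19; y_lin[4] = 4×2 + 1×1 + 1×3 = 12; y_lin[5] = 1×2 + 1×1 = 3; y_lin[6] = 1×2 = 2 → [16, 28, 20, 19, 12, 3, 2]. Circular (length 4): y[0] = 4×4 + 4×2 + 1×1 + 1×3 = 28; y[1] = 4×3 + 4×4 + 1×2 + 1×1 = 31; y[2] = 4×1 + 4×3 + 1×4 + 1×2 = 22; y[3] = 4×2 + 4×1 + 1×3 + 1×4 = 19 → [28, 31, 22, 19]

Linear: [16, 28, 20, 19, 12, 3, 2], Circular: [28, 31, 22, 19]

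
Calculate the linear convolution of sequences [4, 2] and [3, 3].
y[0] = 4×3 = 12; y[1] = 4×3 + 2×3 = 18; y[2] = 2×3 = 6

[12, 18, 6]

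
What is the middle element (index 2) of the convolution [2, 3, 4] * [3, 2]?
Use y[k] = Σ_i a[i]·b[k-i] at k=2. y[2] = 3×2 + 4×3 = 18

18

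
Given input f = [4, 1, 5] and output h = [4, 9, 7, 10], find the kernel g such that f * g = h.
Output length 4 = len(f) + len(g) - 1 ⇒ len(g) = 2. Solve g forward using g[k] = (h[k] - Σ_{i≥1} f[i]·g[k-i]) / f[0]: g[0] = h[0] / f[0] = 4 / 4 = 1; g[1] = (h[1] - 1×1) / f[0] = (9 - 1×1) / 4 = 2. So g = [1, 2]. Forward-check [4, 1, 5] * [1, 2]: h[0] = 4×1 = 4; h[1] = 4×2 + 1×1 = 9; h[2] = 1×2 + 5×1 = 7; h[3] = 5×2 = 10 → [4, 9, 7, 10] ✓

[1, 2]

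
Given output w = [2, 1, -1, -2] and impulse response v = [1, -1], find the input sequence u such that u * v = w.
Deconvolve w=[2, 1, -1, -2] by v=[1, -1]. Since v[0]=1, solve forward: u[0] = w[0] / 1 = 2; u[1] = (w[1] - 2×-1) / 1 = 3; u[2] = (w[2] - 3×-1) / 1 = 2. So u = [2, 3, 2]. Check by forward convolution: w[0] = 2×1 = 2; w[1] = 2×-1 + 3×1 = 1; w[2] = 3×-1 + 2×1 = -1; w[3] = 2×-1 = -2

[2, 3, 2]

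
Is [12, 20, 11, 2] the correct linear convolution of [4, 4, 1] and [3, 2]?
Recompute linear convolution of [4, 4, 1] and [3, 2]: y[0] = 4×3 = 12; y[1] = 4×2 + 4×3 = 20; y[2] = 4×2 + 1×3 = 11; y[3] = 1×2 = 2 → [12, 20, 11, 2]. Given [12, 20, 11, 2] matches, so answer: Yes

Yes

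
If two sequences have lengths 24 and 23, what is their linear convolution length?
Linear/full convolution length: m + n - 1 = 24 + 23 - 1 = 46

46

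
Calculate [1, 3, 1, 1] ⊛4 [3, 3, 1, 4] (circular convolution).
Use y[k] = Σ_j a[j]·b[(k-j) mod 4]. y[0] = 1×3 + 3×4 + 1×1 + 1×3 = 19; y[1] = 1×3 + 3×3 + 1×4 + 1×1 = 17; y[2] = 1×1 + 3×3 + 1×3 + 1×4 = 17; y[3] = 1×4 + 3×1 + 1×3 + 1×3 = 13. Result: [19, 17, 17, 13]

[19, 17, 17, 13]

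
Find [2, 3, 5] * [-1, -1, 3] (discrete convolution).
y[0] = 2×-1 = -2; y[1] = 2×-1 + 3×-1 = -5; y[2] = 2×3 + 3×-1 + 5×-1 = -2; y[3] = 3×3 + 5×-1 = 4; y[4] = 5×3 = 15

[-2, -5, -2, 4, 15]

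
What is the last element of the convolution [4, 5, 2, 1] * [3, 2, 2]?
Use y[k] = Σ_i a[i]·b[k-i] at k=5. y[5] = 1×2 = 2

2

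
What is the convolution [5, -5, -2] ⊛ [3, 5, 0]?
y[0] = 5×3 = 15; y[1] = 5×5 + -5×3 = 10; y[2] = 5×0 + -5×5 + -2×3 = -31; y[3] = -5×0 + -2×5 = -10; y[4] = -2×0 = 0

[15, 10, -31, -10, 0]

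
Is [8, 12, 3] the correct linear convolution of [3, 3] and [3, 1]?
Recompute linear convolution of [3, 3] and [3, 1]: y[0] = 3×3 = 9; y[1] = 3×1 + 3×3 = 12; y[2] = 3×1 = 3 → [9, 12, 3]. Compare to given [8, 12, 3]: they differ at index 0: given 8, correct 9, so answer: No

No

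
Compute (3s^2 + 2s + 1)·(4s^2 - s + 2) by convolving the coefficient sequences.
Ascending coefficients: a = [1, 2, 3], b = [2, -1, 4]. c[0] = 1×2 = 2; c[1] = 1×-1 + 2×2 = 3; c[2] = 1×4 + 2×-1 + 3×2 = 8; c[3] = 2×4 + 3×-1 = 5; c[4] = 3×4 = 12. Result coefficients: [2, 3, 8, 5, 12] → 12s^4 + 5s^3 + 8s^2 + 3s + 2

12s^4 + 5s^3 + 8s^2 + 3s + 2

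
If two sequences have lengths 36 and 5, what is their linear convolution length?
Linear/full convolution length: m + n - 1 = 36 + 5 - 1 = 40

40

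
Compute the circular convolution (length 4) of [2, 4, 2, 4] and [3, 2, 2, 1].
Use y[k] = Σ_j a[j]·b[(k-j) mod 4]. y[0] = 2×3 + 4×1 + 2×2 + 4×2 = 22; y[1] = 2×2 + 4×3 + 2×1 + 4×2 = 26; y[2] = 2×2 + 4×2 + 2×3 + 4×1 = 22; y[3] = 2×1 + 4×2 + 2×2 + 4×3 = 26. Result: [22, 26, 22, 26]

[22, 26, 22, 26]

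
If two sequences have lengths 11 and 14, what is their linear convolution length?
Linear/full convolution length: m + n - 1 = 11 + 14 - 1 = 24

24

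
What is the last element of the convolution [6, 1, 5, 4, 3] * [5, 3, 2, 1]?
Use y[k] = Σ_i a[i]·b[k-i] at k=7. y[7] = 3×1 = 3

3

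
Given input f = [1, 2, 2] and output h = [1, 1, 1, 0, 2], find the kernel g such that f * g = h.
Output length 5 = len(f) + len(g) - 1 ⇒ len(g) = 3. Solve g forward using g[k] = (h[k] - Σ_{i≥1} f[i]·g[k-i]) / f[0]: g[0] = h[0] / f[0] = 1 / 1 = 1; g[1] = (h[1] - 2×1) / f[0] = (1 - 2×1) / 1 = -1; g[2] = (h[2] - 2×-1 - 2×1) / f[0] = (1 - 2×-1 - 2×1) / 1 = 1. So g = [1, -1, 1]. Forward-check [1, 2, 2] * [1, -1, 1]: h[0] = 1×1 = 1; h[1] = 1×-1 + 2×1 = 1; h[2] = 1×1 + 2×-1 + 2×1 = 1; h[3] = 2×1 + 2×-1 = 0; h[4] = 2×1 = 2 → [1, 1, 1, 0, 2] ✓

[1, -1, 1]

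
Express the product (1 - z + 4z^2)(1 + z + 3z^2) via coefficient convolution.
Ascending coefficients: a = [1, -1, 4], b = [1, 1, 3]. c[0] = 1×1 = 1; c[1] = 1×1 + -1×1 = 0; c[2] = 1×3 + -1×1 + 4×1 = 6; c[3] = -1×3 + 4×1 = 1; c[4] = 4×3 = 12. Result coefficients: [1, 0, 6, 1, 12] → 1 + 6z^2 + z^3 + 12z^4

1 + 6z^2 + z^3 + 12z^4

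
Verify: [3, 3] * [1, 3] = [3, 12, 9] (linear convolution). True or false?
Recompute linear convolution of [3, 3] and [1, 3]: y[0] = 3×1 = 3; y[1] = 3×3 + 3×1 = 12; y[2] = 3×3 = 9 → [3, 12, 9]. Given [3, 12, 9] matches, so answer: Yes

Yes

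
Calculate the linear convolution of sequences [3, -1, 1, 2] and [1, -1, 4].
y[0] = 3×1 = 3; y[1] = 3×-1 + -1×1 = -4; y[2] = 3×4 + -1×-1 + 1×1 = 14; y[3] = -1×4 + 1×-1 + 2×1 = -3; y[4] = 1×4 + 2×-1 = 2; y[5] = 2×4 = 8

[3, -4, 14, -3, 2, 8]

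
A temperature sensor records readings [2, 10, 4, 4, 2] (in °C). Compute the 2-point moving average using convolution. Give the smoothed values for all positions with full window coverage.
2-point moving average kernel = [1, 1]. Apply in 'valid' mode (full window coverage): avg[0] = (2 + 10) / 2 = 6.0; avg[1] = (10 + 4) / 2 = 7.0; avg[2] = (4 + 4) / 2 = 4.0; avg[3] = (4 + 2) / 2 = 3.0. Smoothed values: [6.0, 7.0, 4.0, 3.0]

[6.0, 7.0, 4.0, 3.0]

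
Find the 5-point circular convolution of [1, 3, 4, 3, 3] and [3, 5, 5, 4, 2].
Use y[k] = Σ_j f[j]·g[(k-j) mod 5]. y[0] = 1×3 + 3×2 + 4×4 + 3×5 + 3×5 = 55; y[1] = 1×5 + 3×3 + 4×2 + 3×4 + 3×5 = 49; y[2] = 1×5 + 3×5 + 4×3 + 3×2 + 3×4 = 50; y[3] = 1×4 + 3×5 + 4×5 + 3×3 + 3×2 = 54; y[4] = 1×2 + 3×4 + 4×5 + 3×5 + 3×3 = 58. Result: [55, 49, 50, 54, 58]

[55, 49, 50, 54, 58]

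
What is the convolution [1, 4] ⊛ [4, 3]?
y[0] = 1×4 = 4; y[1] = 1×3 + 4×4 = 19; y[2] = 4×3 = 12

[4, 19, 12]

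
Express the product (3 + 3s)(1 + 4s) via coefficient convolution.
Ascending coefficients: a = [3, 3], b = [1, 4]. c[0] = 3×1 = 3; c[1] = 3×4 + 3×1 = 15; c[2] = 3×4 = 12. Result coefficients: [3, 15, 12] → 3 + 15s + 12s^2

3 + 15s + 12s^2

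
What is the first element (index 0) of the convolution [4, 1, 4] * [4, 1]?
Use y[k] = Σ_i a[i]·b[k-i] at k=0. y[0] = 4×4 = 16

16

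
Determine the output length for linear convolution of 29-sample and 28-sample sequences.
Linear/full convolution length: m + n - 1 = 29 + 28 - 1 = 56

56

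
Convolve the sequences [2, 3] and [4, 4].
y[0] = 2×4 = 8; y[1] = 2×4 + 3×4 = 20; y[2] = 3×4 = 12

[8, 20, 12]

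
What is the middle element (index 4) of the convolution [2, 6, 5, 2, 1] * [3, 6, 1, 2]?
Use y[k] = Σ_i a[i]·b[k-i] at k=4. y[4] = 6×2 + 5×1 + 2×6 + 1×3 = 32

32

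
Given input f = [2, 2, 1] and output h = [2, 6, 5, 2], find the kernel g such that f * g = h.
Output length 4 = len(f) + len(g) - 1 ⇒ len(g) = 2. Solve g forward using g[k] = (h[k] - Σ_{i≥1} f[i]·g[k-i]) / f[0]: g[0] = h[0] / f[0] = 2 / 2 = 1; g[1] = (h[1] - 2×1) / f[0] = (6 - 2×1) / 2 = 2. So g = [1, 2]. Forward-check [2, 2, 1] * [1, 2]: h[0] = 2×1 = 2; h[1] = 2×2 + 2×1 = 6; h[2] = 2×2 + 1×1 = 5; h[3] = 1×2 = 2 → [2, 6, 5, 2] ✓

[1, 2]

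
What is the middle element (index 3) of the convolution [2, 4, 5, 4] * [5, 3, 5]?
Use y[k] = Σ_i a[i]·b[k-i] at k=3. y[3] = 4×5 + 5×3 + 4×5 = 55

55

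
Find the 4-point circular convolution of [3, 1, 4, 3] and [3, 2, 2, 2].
Use y[k] = Σ_j s[j]·t[(k-j) mod 4]. y[0] = 3×3 + 1×2 + 4×2 + 3×2 = 25; y[1] = 3×2 + 1×3 + 4×2 + 3×2 = 23; y[2] = 3×2 + 1×2 + 4×3 + 3×2 = 26; y[3] = 3×2 + 1×2 + 4×2 + 3×3 = 25. Result: [25, 23, 26, 25]

[25, 23, 26, 25]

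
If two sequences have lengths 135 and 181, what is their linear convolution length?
Linear/full convolution length: m + n - 1 = 135 + 181 - 1 = 315

315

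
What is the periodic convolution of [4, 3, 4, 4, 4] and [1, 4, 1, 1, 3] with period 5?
Use y[k] = Σ_j u[j]·v[(k-j) mod 5]. y[0] = 4×1 + 3×3 + 4×1 + 4×1 + 4×4 = 37; y[1] = 4×4 + 3×1 + 4×3 + 4×1 + 4×1 = 39; y[2] = 4×1 + 3×4 + 4×1 + 4×3 + 4×1 = 36; y[3] = 4×1 + 3×1 + 4×4 + 4×1 + 4×3 = 39; y[4] = 4×3 + 3×1 + 4×1 + 4×4 + 4×1 = 39. Result: [37, 39, 36, 39, 39]

[37, 39, 36, 39, 39]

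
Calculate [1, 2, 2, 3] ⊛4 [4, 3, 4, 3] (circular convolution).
Use y[k] = Σ_j a[j]·b[(k-j) mod 4]. y[0] = 1×4 + 2×3 + 2×4 + 3×3 = 27; y[1] = 1×3 + 2×4 + 2×3 + 3×4 = 29; y[2] = 1×4 + 2×3 + 2×4 + 3×3 = 27; y[3] = 1×3 + 2×4 + 2×3 + 3×4 = 29. Result: [27, 29, 27, 29]

[27, 29, 27, 29]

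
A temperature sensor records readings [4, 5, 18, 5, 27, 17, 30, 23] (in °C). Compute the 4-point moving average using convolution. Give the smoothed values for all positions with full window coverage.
4-point moving average kernel = [1, 1, 1, 1]. Apply in 'valid' mode (full window coverage): avg[0] = (4 + 5 + 18 + 5) / 4 = 8.0; avg[1] = (5 + 18 + 5 + 27) / 4 = 13.75; avg[2] = (18 + 5 + 27 + 17) / 4 = 16.75; avg[3] = (5 + 27 + 17 + 30) / 4 = 19.75; avg[4] = (27 + 17 + 30 + 23) / 4 = 24.25. Smoothed values: [8.0, 13.75, 16.75, 19.75, 24.25]

[8.0, 13.75, 16.75, 19.75, 24.25]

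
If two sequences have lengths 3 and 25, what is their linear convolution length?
Linear/full convolution length: m + n - 1 = 3 + 25 - 1 = 27

27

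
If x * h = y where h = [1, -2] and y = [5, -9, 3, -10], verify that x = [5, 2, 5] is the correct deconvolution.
Forward-compute [5, 2, 5] * [1, -2]: y[0] = 5×1 = 5; y[1] = 5×-2 + 2×1 = -8; y[2] = 2×-2 + 5×1 = 1; y[3] = 5×-2 = -10 → [5, -8, 1, -10]. Does not match given y = [5, -9, 3, -10].

Not verified. [5, 2, 5] * [1, -2] = [5, -8, 1, -10], which differs from [5, -9, 3, -10] at index 1.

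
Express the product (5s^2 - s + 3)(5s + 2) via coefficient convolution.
Ascending coefficients: a = [3, -1, 5], b = [2, 5]. c[0] = 3×2 = 6; c[1] = 3×5 + -1×2 = 13; c[2] = -1×5 + 5×2 = 5; c[3] = 5×5 = 25. Result coefficients: [6, 13, 5, 25] → 25s^3 + 5s^2 + 13s + 6

25s^3 + 5s^2 + 13s + 6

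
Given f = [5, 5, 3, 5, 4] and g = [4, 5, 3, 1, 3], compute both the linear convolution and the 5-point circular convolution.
Linear: y_lin[0] = 5×4 = 20; y_lin[1] = 5×5 + 5×4 = 45; y_lin[2] = 5×3 + 5×5 + 3×4 = 52; y_lin[3] = 5×1 + 5×3 + 3×5 + 5×4 = 55; y_lin[4] = 5×3 + 5×1 + 3×3 + 5×5 + 4×4 = 70; y_lin[5] = 5×3 + 3×1 + 5×3 + 4×5 = 53; y_lin[6] = 3×3 + 5×1 + 4×3 = 26; y_lin[7] = 5×3 + 4×1 = 19; y_lin[8] = 4×3 = 12 → [20, 45, 52, 55, 70, 53, 26, 19, 12]. Circular (length 5): y[0] = 5×4 + 5×3 + 3×1 + 5×3 + 4×5 = 73; y[1] = 5×5 + 5×4 + 3×3 + 5×1 + 4×3 = 71; y[2] = 5×3 + 5×5 + 3×4 + 5×3 + 4×1 = 71; y[3] = 5×1 + 5×3 + 3×5 + 5×4 + 4×3 = 67; y[4] = 5×3 + 5×1 + 3×3 + 5×5 + 4×4 = 70 → [73, 71, 71, 67, 70]

Linear: [20, 45, 52, 55, 70, 53, 26, 19, 12], Circular: [73, 71, 71, 67, 70]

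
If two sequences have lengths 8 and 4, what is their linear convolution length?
Linear/full convolution length: m + n - 1 = 8 + 4 - 1 = 11

11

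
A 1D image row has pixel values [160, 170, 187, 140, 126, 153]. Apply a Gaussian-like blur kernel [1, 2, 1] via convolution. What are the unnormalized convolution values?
Convolve image row [160, 170, 187, 140, 126, 153] with kernel [1, 2, 1]: y[0] = 160×1 = 160; y[1] = 160×2 + 170×1 = 490; y[2] = 160×1 + 170×2 + 187×1 = 687; y[3] = 170×1 + 187×2 + 140×1 = 684; y[4] = 187×1 + 140×2 + 126×1 = 593; y[5] = 140×1 + 126×2 + 153×1 = 545; y[6] = 126×1 + 153×2 = 432; y[7] = 153×1 = 153 → [160, 490, 687, 684, 593, 545, 432, 153]. Normalization factor = sum(kernel) = 4.

[160, 490, 687, 684, 593, 545, 432, 153]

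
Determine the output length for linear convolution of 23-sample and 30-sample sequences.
Linear/full convolution length: m + n - 1 = 23 + 30 - 1 = 52

52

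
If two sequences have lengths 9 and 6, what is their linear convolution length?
Linear/full convolution length: m + n - 1 = 9 + 6 - 1 = 14

14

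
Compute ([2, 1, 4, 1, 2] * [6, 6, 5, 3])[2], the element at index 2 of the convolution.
Use y[k] = Σ_i a[i]·b[k-i] at k=2. y[2] = 2×5 + 1×6 + 4×6 = 40

40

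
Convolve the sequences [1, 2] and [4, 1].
y[0] = 1×4 = 4; y[1] = 1×1 + 2×4 = 9; y[2] = 2×1 = 2

[4, 9, 2]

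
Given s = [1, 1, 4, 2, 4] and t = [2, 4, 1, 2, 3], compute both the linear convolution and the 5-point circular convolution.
Linear: y_lin[0] = 1×2 = 2; y_lin[1] = 1×4 + 1×2 = 6; y_lin[2] = 1×1 + 1×4 + 4×2 = 13; y_lin[3] = 1×2 + 1×1 + 4×4 + 2×2 = 23; y_lin[4] = 1×3 + 1×2 + 4×1 + 2×4 + 4×2 = 25; y_lin[5] = 1×3 + 4×2 + 2×1 + 4×4 = 29; y_lin[6] = 4×3 + 2×2 + 4×1 = 20; y_lin[7] = 2×3 + 4×2 = 14; y_lin[8] = 4×3 = 12 → [2, 6, 13, 23, 25, 29, 20, 14, 12]. Circular (length 5): y[0] = 1×2 + 1×3 + 4×2 + 2×1 + 4×4 = 31; y[1] = 1×4 + 1×2 + 4×3 + 2×2 + 4×1 = 26; y[2] = 1×1 + 1×4 + 4×2 + 2×3 + 4×2 = 27; y[3] = 1×2 + 1×1 + 4×4 + 2×2 + 4×3 = 35; y[4] = 1×3 + 1×2 + 4×1 + 2×4 + 4×2 = 25 → [31, 26, 27, 35, 25]

Linear: [2, 6, 13, 23, 25, 29, 20, 14, 12], Circular: [31, 26, 27, 35, 25]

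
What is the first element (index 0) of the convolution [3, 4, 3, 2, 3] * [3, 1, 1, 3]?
Use y[k] = Σ_i a[i]·b[k-i] at k=0. y[0] = 3×3 = 9

9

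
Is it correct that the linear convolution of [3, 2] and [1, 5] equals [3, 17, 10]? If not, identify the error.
Recompute linear convolution of [3, 2] and [1, 5]: y[0] = 3×1 = 3; y[1] = 3×5 + 2×1 = 17; y[2] = 2×5 = 10 → [3, 17, 10]. Given [3, 17, 10] matches, so answer: Yes

Yes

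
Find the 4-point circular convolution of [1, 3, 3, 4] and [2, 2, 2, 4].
Use y[k] = Σ_j f[j]·g[(k-j) mod 4]. y[0] = 1×2 + 3×4 + 3×2 + 4×2 = 28; y[1] = 1×2 + 3×2 + 3×4 + 4×2 = 28; y[2] = 1×2 + 3×2 + 3×2 + 4×4 = 30; y[3] = 1×4 + 3×2 + 3×2 + 4×2 = 24. Result: [28, 28, 30, 24]

[28, 28, 30, 24]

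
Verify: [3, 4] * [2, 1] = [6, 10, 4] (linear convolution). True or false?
Recompute linear convolution of [3, 4] and [2, 1]: y[0] = 3×2 = 6; y[1] = 3×1 + 4×2 = 11; y[2] = 4×1 = 4 → [6, 11, 4]. Compare to given [6, 10, 4]: they differ at index 1: given 10, correct 11, so answer: No

No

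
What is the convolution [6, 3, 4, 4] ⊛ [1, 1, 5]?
y[0] = 6×1 = 6; y[1] = 6×1 + 3×1 = 9; y[2] = 6×5 + 3×1 + 4×1 = 37; y[3] = 3×5 + 4×1 + 4×1 = 23; y[4] = 4×5 + 4×1 = 24; y[5] = 4×5 = 20

[6, 9, 37, 23, 24, 20]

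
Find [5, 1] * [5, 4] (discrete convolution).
y[0] = 5×5 = 25; y[1] = 5×4 + 1×5 = 25; y[2] = 1×4 = 4

[25, 25, 4]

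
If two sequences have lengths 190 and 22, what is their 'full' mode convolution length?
Linear/full convolution length: m + n - 1 = 190 + 22 - 1 = 211

211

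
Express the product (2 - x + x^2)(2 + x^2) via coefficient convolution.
Ascending coefficients: a = [2, -1, 1], b = [2, 0, 1]. c[0] = 2×2 = 4; c[1] = 2×0 + -1×2 = -2; c[2] = 2×1 + -1×0 + 1×2 = 4; c[3] = -1×1 + 1×0 = -1; c[4] = 1×1 = 1. Result coefficients: [4, -2, 4, -1, 1] → 4 - 2x + 4x^2 - x^3 + x^4

4 - 2x + 4x^2 - x^3 + x^4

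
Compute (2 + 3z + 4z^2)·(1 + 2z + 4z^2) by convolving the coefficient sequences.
Ascending coefficients: a = [2, 3, 4], b = [1, 2, 4]. c[0] = 2×1 = 2; c[1] = 2×2 + 3×1 = 7; c[2] = 2×4 + 3×2 + 4×1 = 18; c[3] = 3×4 + 4×2 = 20; c[4] = 4×4 = 16. Result coefficients: [2, 7, 18, 20, 16] → 2 + 7z + 18z^2 + 20z^3 + 16z^4

2 + 7z + 18z^2 + 20z^3 + 16z^4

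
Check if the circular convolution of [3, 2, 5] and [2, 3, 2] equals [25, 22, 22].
Recompute circular convolution of [3, 2, 5] and [2, 3, 2]: y[0] = 3×2 + 2×2 + 5×3 = 25; y[1] = 3×3 + 2×2 + 5×2 = 23; y[2] = 3×2 + 2×3 + 5×2 = 22 → [25, 23, 22]. Compare to given [25, 22, 22]: they differ at index 1: given 22, correct 23, so answer: No

No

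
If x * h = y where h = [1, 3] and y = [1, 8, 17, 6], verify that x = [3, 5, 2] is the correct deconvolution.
Forward-compute [3, 5, 2] * [1, 3]: y[0] = 3×1 = 3; y[1] = 3×3 + 5×1 = 14; y[2] = 5×3 + 2×1 = 17; y[3] = 2×3 = 6 → [3, 14, 17, 6]. Does not match given y = [1, 8, 17, 6].

Not verified. [3, 5, 2] * [1, 3] = [3, 14, 17, 6], which differs from [1, 8, 17, 6] at index 0.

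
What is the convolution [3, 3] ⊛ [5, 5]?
y[0] = 3×5 = 15; y[1] = 3×5 + 3×5 = 30; y[2] = 3×5 = 15

[15, 30, 15]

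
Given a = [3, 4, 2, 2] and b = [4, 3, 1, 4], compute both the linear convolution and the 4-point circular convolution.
Linear: y_lin[0] = 3×4 = 12; y_lin[1] = 3×3 + 4×4 = 25; y_lin[2] = 3×1 + 4×3 + 2×4 = 23; y_lin[3] = 3×4 + 4×1 + 2×3 + 2×4 = 30; y_lin[4] = 4×4 + 2×1 + 2×3 = 24; y_lin[5] = 2×4 + 2×1 = 10; y_lin[6] = 2×4 = 8 → [12, 25, 23, 30, 24, 10, 8]. Circular (length 4): y[0] = 3×4 + 4×4 + 2×1 + 2×3 = 36; y[1] = 3×3 + 4×4 + 2×4 + 2×1 = 35; y[2] = 3×1 + 4×3 + 2×4 + 2×4 = 31; y[3] = 3×4 + 4×1 + 2×3 + 2×4 = 30 → [36, 35, 31, 30]

Linear: [12, 25, 23, 30, 24, 10, 8], Circular: [36, 35, 31, 30]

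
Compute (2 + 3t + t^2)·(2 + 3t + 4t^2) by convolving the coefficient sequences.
Ascending coefficients: a = [2, 3, 1], b = [2, 3, 4]. c[0] = 2×2 = 4; c[1] = 2×3 + 3×2 = 12; c[2] = 2×4 + 3×3 + 1×2 = 19; c[3] = 3×4 + 1×3 = 15; c[4] = 1×4 = 4. Result coefficients: [4, 12, 19, 15, 4] → 4 + 12t + 19t^2 + 15t^3 + 4t^4

4 + 12t + 19t^2 + 15t^3 + 4t^4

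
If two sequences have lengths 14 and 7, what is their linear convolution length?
Linear/full convolution length: m + n - 1 = 14 + 7 - 1 = 20

20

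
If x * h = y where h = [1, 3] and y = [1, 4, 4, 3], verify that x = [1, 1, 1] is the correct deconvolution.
Forward-compute [1, 1, 1] * [1, 3]: y[0] = 1×1 = 1; y[1] = 1×3 + 1×1 = 4; y[2] = 1×3 + 1×1 = 4; y[3] = 1×3 = 3 → [1, 4, 4, 3]. Matches given y = [1, 4, 4, 3], so verified.

Verified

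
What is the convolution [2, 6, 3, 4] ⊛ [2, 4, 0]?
y[0] = 2×2 = 4; y[1] = 2×4 + 6×2 = 20; y[2] = 2×0 + 6×4 + 3×2 = 30; y[3] = 6×0 + 3×4 + 4×2 = 20; y[4] = 3×0 + 4×4 = 16; y[5] = 4×0 = 0

[4, 20, 30, 20, 16, 0]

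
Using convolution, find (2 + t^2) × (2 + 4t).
Ascending coefficients: a = [2, 0, 1], b = [2, 4]. c[0] = 2×2 = 4; c[1] = 2×4 + 0×2 = 8; c[2] = 0×4 + 1×2 = 2; c[3] = 1×4 = 4. Result coefficients: [4, 8, 2, 4] → 4 + 8t + 2t^2 + 4t^3

4 + 8t + 2t^2 + 4t^3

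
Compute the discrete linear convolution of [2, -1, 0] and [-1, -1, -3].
y[0] = 2×-1 = -2; y[1] = 2×-1 + -1×-1 = -1; y[2] = 2×-3 + -1×-1 + 0×-1 = -5; y[3] = -1×-3 + 0×-1 = 3; y[4] = 0×-3 = 0

[-2, -1, -5, 3, 0]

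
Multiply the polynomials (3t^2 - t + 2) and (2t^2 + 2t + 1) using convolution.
Ascending coefficients: a = [2, -1, 3], b = [1, 2, 2]. c[0] = 2×1 = 2; c[1] = 2×2 + -1×1 = 3; c[2] = 2×2 + -1×2 + 3×1 = 5; c[3] = -1×2 + 3×2 = 4; c[4] = 3×2 = 6. Result coefficients: [2, 3, 5, 4, 6] → 6t^4 + 4t^3 + 5t^2 + 3t + 2

6t^4 + 4t^3 + 5t^2 + 3t + 2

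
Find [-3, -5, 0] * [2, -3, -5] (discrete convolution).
y[0] = -3×2 = -6; y[1] = -3×-3 + -5×2 = -1; y[2] = -3×-5 + -5×-3 + 0×2 = 30; y[3] = -5×-5 + 0×-3 = 25; y[4] = 0×-5 = 0

[-6, -1, 30, 25, 0]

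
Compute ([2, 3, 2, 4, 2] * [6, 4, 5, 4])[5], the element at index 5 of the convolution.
Use y[k] = Σ_i a[i]·b[k-i] at k=5. y[5] = 2×4 + 4×5 + 2×4 = 36

36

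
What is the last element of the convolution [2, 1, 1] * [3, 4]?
Use y[k] = Σ_i a[i]·b[k-i] at k=3. y[3] = 1×4 = 4

4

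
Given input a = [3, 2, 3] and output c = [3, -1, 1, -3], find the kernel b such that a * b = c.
Output length 4 = len(a) + len(b) - 1 ⇒ len(b) = 2. Solve b forward using b[k] = (c[k] - Σ_{i≥1} a[i]·b[k-i]) / a[0]: b[0] = c[0] / a[0] = 3 / 3 = 1; b[1] = (c[1] - 2×1) / a[0] = (-1 - 2×1) / 3 = -1. So b = [1, -1]. Forward-check [3, 2, 3] * [1, -1]: c[0] = 3×1 = 3; c[1] = 3×-1 + 2×1 = -1; c[2] = 2×-1 + 3×1 = 1; c[3] = 3×-1 = -3 → [3, -1, 1, -3] ✓

[1, -1]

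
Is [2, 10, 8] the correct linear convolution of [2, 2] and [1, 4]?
Recompute linear convolution of [2, 2] and [1, 4]: y[0] = 2×1 = 2; y[1] = 2×4 + 2×1 = 10; y[2] = 2×4 = 8 → [2, 10, 8]. Given [2, 10, 8] matches, so answer: Yes

Yes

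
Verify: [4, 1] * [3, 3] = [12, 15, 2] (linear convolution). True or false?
Recompute linear convolution of [4, 1] and [3, 3]: y[0] = 4×3 = 12; y[1] = 4×3 + 1×3 = 15; y[2] = 1×3 = 3 → [12, 15, 3]. Compare to given [12, 15, 2]: they differ at index 2: given 2, correct 3, so answer: No

No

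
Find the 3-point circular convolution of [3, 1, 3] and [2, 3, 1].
Use y[k] = Σ_j a[j]·b[(k-j) mod 3]. y[0] = 3×2 + 1×1 + 3×3 = 16; y[1] = 3×3 + 1×2 + 3×1 = 14; y[2] = 3×1 + 1×3 + 3×2 = 12. Result: [16, 14, 12]

[16, 14, 12]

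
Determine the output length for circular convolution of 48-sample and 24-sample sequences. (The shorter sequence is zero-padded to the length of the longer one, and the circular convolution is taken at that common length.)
Circular convolution (zero-padding the shorter input) has length max(m, n) = max(48, 24) = 48

48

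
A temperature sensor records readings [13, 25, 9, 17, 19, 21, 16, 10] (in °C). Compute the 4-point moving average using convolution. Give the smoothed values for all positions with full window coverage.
4-point moving average kernel = [1, 1, 1, 1]. Apply in 'valid' mode (full window coverage): avg[0] = (13 + 25 + 9 + 17) / 4 = 16.0; avg[1] = (25 + 9 + 17 + 19) / 4 = 17.5; avg[2] = (9 + 17 + 19 + 21) / 4 = 16.5; avg[3] = (17 + 19 + 21 + 16) / 4 = 18.25; avg[4] = (19 + 21 + 16 + 10) / 4 = 16.5. Smoothed values: [16.0, 17.5, 16.5, 18.25, 16.5]

[16.0, 17.5, 16.5, 18.25, 16.5]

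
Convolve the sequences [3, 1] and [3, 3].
y[0] = 3×3 = 9; y[1] = 3×3 + 1×3 = 12; y[2] = 1×3 = 3

[9, 12, 3]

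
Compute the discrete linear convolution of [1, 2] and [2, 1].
y[0] = 1×2 = 2; y[1] = 1×1 + 2×2 = 5; y[2] = 2×1 = 2

[2, 5, 2]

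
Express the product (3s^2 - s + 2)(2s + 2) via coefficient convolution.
Ascending coefficients: a = [2, -1, 3], b = [2, 2]. c[0] = 2×2 = 4; c[1] = 2×2 + -1×2 = 2; c[2] = -1×2 + 3×2 = 4; c[3] = 3×2 = 6. Result coefficients: [4, 2, 4, 6] → 6s^3 + 4s^2 + 2s + 4

6s^3 + 4s^2 + 2s + 4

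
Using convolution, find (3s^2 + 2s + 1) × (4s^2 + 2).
Ascending coefficients: a = [1, 2, 3], b = [2, 0, 4]. c[0] = 1×2 = 2; c[1] = 1×0 + 2×2 = 4; c[2] = 1×4 + 2×0 + 3×2 = 10; c[3] = 2×4 + 3×0 = 8; c[4] = 3×4 = 12. Result coefficients: [2, 4, 10, 8, 12] → 12s^4 + 8s^3 + 10s^2 + 4s + 2

12s^4 + 8s^3 + 10s^2 + 4s + 2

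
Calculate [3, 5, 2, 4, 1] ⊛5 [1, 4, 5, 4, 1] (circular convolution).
Use y[k] = Σ_j f[j]·g[(k-j) mod 5]. y[0] = 3×1 + 5×1 + 2×4 + 4×5 + 1×4 = 40; y[1] = 3×4 + 5×1 + 2×1 + 4×4 + 1×5 = 40; y[2] = 3×5 + 5×4 + 2×1 + 4×1 + 1×4 = 45; y[3] = 3×4 + 5×5 + 2×4 + 4×1 + 1×1 = 50; y[4] = 3×1 + 5×4 + 2×5 + 4×4 + 1×1 = 50. Result: [40, 40, 45, 50, 50]

[40, 40, 45, 50, 50]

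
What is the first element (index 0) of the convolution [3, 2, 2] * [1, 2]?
Use y[k] = Σ_i a[i]·b[k-i] at k=0. y[0] = 3×1 = 3

3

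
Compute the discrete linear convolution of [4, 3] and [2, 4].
y[0] = 4×2 = 8; y[1] = 4×4 + 3×2 = 22; y[2] = 3×4 = 12

[8, 22, 12]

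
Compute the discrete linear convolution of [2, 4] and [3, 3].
y[0] = 2×3 = 6; y[1] = 2×3 + 4×3 = 18; y[2] = 4×3 = 12

[6, 18, 12]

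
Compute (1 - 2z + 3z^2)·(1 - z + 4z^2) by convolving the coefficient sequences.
Ascending coefficients: a = [1, -2, 3], b = [1, -1, 4]. c[0] = 1×1 = 1; c[1] = 1×-1 + -2×1 = -3; c[2] = 1×4 + -2×-1 + 3×1 = 9; c[3] = -2×4 + 3×-1 = -11; c[4] = 3×4 = 12. Result coefficients: [1, -3, 9, -11, 12] → 1 - 3z + 9z^2 - 11z^3 + 12z^4

1 - 3z + 9z^2 - 11z^3 + 12z^4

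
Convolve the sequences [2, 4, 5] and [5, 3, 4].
y[0] = 2×5 = 10; y[1] = 2×3 + 4×5 = 26; y[2] = 2×4 + 4×3 + 5×5 = 45; y[3] = 4×4 + 5×3 = 31; y[4] = 5×4 = 20

[10, 26, 45, 31, 20]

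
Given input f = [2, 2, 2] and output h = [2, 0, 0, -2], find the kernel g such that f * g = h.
Output length 4 = len(f) + len(g) - 1 ⇒ len(g) = 2. Solve g forward using g[k] = (h[k] - Σ_{i≥1} f[i]·g[k-i]) / f[0]: g[0] = h[0] / f[0] = 2 / 2 = 1; g[1] = (h[1] - 2×1) / f[0] = (0 - 2×1) / 2 = -1. So g = [1, -1]. Forward-check [2, 2, 2] * [1, -1]: h[0] = 2×1 = 2; h[1] = 2×-1 + 2×1 = 0; h[2] = 2×-1 + 2×1 = 0; h[3] = 2×-1 = -2 → [2, 0, 0, -2] ✓

[1, -1]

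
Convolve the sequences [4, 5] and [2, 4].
y[0] = 4×2 = 8; y[1] = 4×4 + 5×2 = 26; y[2] = 5×4 = 20

[8, 26, 20]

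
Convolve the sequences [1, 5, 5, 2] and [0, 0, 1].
y[0] = 1×0 = 0; y[1] = 1×0 + 5×0 = 0; y[2] = 1×1 + 5×0 + 5×0 = 1; y[3] = 5×1 + 5×0 + 2×0 = 5; y[4] = 5×1 + 2×0 = 5; y[5] = 2×1 = 2

[0, 0, 1, 5, 5, 2]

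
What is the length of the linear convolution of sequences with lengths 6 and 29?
Linear/full convolution length: m + n - 1 = 6 + 29 - 1 = 34

34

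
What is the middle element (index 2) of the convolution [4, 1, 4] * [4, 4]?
Use y[k] = Σ_i a[i]·b[k-i] at k=2. y[2] = 1×4 + 4×4 = 20

20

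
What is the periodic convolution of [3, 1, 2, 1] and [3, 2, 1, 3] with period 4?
Use y[k] = Σ_j x[j]·h[(k-j) mod 4]. y[0] = 3×3 + 1×3 + 2×1 + 1×2 = 16; y[1] = 3×2 + 1×3 + 2×3 + 1×1 = 16; y[2] = 3×1 + 1×2 + 2×3 + 1×3 = 14; y[3] = 3×3 + 1×1 + 2×2 + 1×3 = 17. Result: [16, 16, 14, 17]

[16, 16, 14, 17]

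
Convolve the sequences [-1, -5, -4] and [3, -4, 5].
y[0] = -1×3 = -3; y[1] = -1×-4 + -5×3 = -11; y[2] = -1×5 + -5×-4 + -4×3 = 3; y[3] = -5×5 + -4×-4 = -9; y[4] = -4×5 = -20

[-3, -11, 3, -9, -20]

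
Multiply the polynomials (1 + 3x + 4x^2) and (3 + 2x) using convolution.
Ascending coefficients: a = [1, 3, 4], b = [3, 2]. c[0] = 1×3 = 3; c[1] = 1×2 + 3×3 = 11; c[2] = 3×2 + 4×3 = 18; c[3] = 4×2 = 8. Result coefficients: [3, 11, 18, 8] → 3 + 11x + 18x^2 + 8x^3

3 + 11x + 18x^2 + 8x^3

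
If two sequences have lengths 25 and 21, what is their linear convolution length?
Linear/full convolution length: m + n - 1 = 25 + 21 - 1 = 45

45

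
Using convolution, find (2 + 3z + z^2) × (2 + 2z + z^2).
Ascending coefficients: a = [2, 3, 1], b = [2, 2, 1]. c[0] = 2×2 = 4; c[1] = 2×2 + 3×2 = 10; c[2] = 2×1 + 3×2 + 1×2 = 10; c[3] = 3×1 + 1×2 = 5; c[4] = 1×1 = 1. Result coefficients: [4, 10, 10, 5, 1] → 4 + 10z + 10z^2 + 5z^3 + z^4

4 + 10z + 10z^2 + 5z^3 + z^4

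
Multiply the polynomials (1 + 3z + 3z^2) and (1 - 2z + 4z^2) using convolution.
Ascending coefficients: a = [1, 3, 3], b = [1, -2, 4]. c[0] = 1×1 = 1; c[1] = 1×-2 + 3×1 = 1; c[2] = 1×4 + 3×-2 + 3×1 = 1; c[3] = 3×4 + 3×-2 = 6; c[4] = 3×4 = 12. Result coefficients: [1, 1, 1, 6, 12] → 1 + z + z^2 + 6z^3 + 12z^4

1 + z + z^2 + 6z^3 + 12z^4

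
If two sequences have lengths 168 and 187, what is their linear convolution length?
Linear/full convolution length: m + n - 1 = 168 + 187 - 1 = 354

354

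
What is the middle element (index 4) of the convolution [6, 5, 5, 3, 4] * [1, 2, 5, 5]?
Use y[k] = Σ_i a[i]·b[k-i] at k=4. y[4] = 5×5 + 5×5 + 3×2 + 4×1 = 60

60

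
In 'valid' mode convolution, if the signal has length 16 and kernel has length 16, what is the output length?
'Valid' mode counts only positions where the kernel fully overlaps the signal: m - n + 1 = 16 - 16 + 1 = 1

1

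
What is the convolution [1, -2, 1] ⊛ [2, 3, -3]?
y[0] = 1×2 = 2; y[1] = 1×3 + -2×2 = -1; y[2] = 1×-3 + -2×3 + 1×2 = -7; y[3] = -2×-3 + 1×3 = 9; y[4] = 1×-3 = -3

[2, -1, -7, 9, -3]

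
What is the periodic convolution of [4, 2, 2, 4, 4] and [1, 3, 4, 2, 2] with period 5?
Use y[k] = Σ_j u[j]·v[(k-j) mod 5]. y[0] = 4×1 + 2×2 + 2×2 + 4×4 + 4×3 = 40; y[1] = 4×3 + 2×1 + 2×2 + 4×2 + 4×4 = 42; y[2] = 4×4 + 2×3 + 2×1 + 4×2 + 4×2 = 40; y[3] = 4×2 + 2×4 + 2×3 + 4×1 + 4×2 = 34; y[4] = 4×2 + 2×2 + 2×4 + 4×3 + 4×1 = 36. Result: [40, 42, 40, 34, 36]

[40, 42, 40, 34, 36]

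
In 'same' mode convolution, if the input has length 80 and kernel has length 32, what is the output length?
'Same' mode returns an output with the same length as the input: 80

80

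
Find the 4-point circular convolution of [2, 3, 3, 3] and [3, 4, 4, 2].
Use y[k] = Σ_j f[j]·g[(k-j) mod 4]. y[0] = 2×3 + 3×2 + 3×4 + 3×4 = 36; y[1] = 2×4 + 3×3 + 3×2 + 3×4 = 35; y[2] = 2×4 + 3×4 + 3×3 + 3×2 = 35; y[3] = 2×2 + 3×4 + 3×4 + 3×3 = 37. Result: [36, 35, 35, 37]

[36, 35, 35, 37]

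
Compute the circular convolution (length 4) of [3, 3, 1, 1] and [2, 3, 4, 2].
Use y[k] = Σ_j f[j]·g[(k-j) mod 4]. y[0] = 3×2 + 3×2 + 1×4 + 1×3 = 19; y[1] = 3×3 + 3×2 + 1×2 + 1×4 = 21; y[2] = 3×4 + 3×3 + 1×2 + 1×2 = 25; y[3] = 3×2 + 3×4 + 1×3 + 1×2 = 23. Result: [19, 21, 25, 23]

[19, 21, 25, 23]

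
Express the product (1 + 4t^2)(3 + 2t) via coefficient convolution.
Ascending coefficients: a = [1, 0, 4], b = [3, 2]. c[0] = 1×3 = 3; c[1] = 1×2 + 0×3 = 2; c[2] = 0×2 + 4×3 = 12; c[3] = 4×2 = 8. Result coefficients: [3, 2, 12, 8] → 3 + 2t + 12t^2 + 8t^3

3 + 2t + 12t^2 + 8t^3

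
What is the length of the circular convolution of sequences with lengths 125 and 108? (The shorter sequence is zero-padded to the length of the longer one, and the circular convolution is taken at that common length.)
Circular convolution (zero-padding the shorter input) has length max(m, n) = max(125, 108) = 125

125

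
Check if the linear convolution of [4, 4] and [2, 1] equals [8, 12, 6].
Recompute linear convolution of [4, 4] and [2, 1]: y[0] = 4×2 = 8; y[1] = 4×1 + 4×2 = 12; y[2] = 4×1 = 4 → [8, 12, 4]. Compare to given [8, 12, 6]: they differ at index 2: given 6, correct 4, so answer: No

No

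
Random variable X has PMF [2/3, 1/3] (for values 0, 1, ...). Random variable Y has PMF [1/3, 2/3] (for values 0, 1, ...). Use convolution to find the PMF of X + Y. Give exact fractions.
P(X+Y=k) = Σ_i P(X=i)·P(Y=k-i) — a convolution of [2/3, 1/3] and [1/3, 2/3]. P(X+Y=0) = (2/3)×(1/3) = 2/9; P(X+Y=1) = (2/3)×(2/3) + (1/3)×(1/3) = 4/9 + 1/9 = 5/9; P(X+Y=2) = (1/3)×(2/3) = 2/9. PMF: [2/9, 5/9, 2/9] (sums to 1 ✓)

[2/9, 5/9, 2/9]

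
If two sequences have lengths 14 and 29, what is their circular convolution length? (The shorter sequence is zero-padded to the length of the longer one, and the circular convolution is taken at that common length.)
Circular convolution (zero-padding the shorter input) has length max(m, n) = max(14, 29) = 29

29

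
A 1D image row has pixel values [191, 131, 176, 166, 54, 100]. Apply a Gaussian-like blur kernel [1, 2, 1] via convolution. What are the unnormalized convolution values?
Convolve image row [191, 131, 176, 166, 54, 100] with kernel [1, 2, 1]: y[0] = 191×1 = 191; y[1] = 191×2 + 131×1 = 513; y[2] = 191×1 + 131×2 + 176×1 = 629; y[3] = 131×1 + 176×2 + 166×1 = 649; y[4] = 176×1 + 166×2 + 54×1 = 562; y[5] = 166×1 + 54×2 + 100×1 = 374; y[6] = 54×1 + 100×2 = 254; y[7] = 100×1 = 100 → [191, 513, 629, 649, 562, 374, 254, 100]. Normalization factor = sum(kernel) = 4.

[191, 513, 629, 649, 562, 374, 254, 100]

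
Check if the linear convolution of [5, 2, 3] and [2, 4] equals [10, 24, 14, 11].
Recompute linear convolution of [5, 2, 3] and [2, 4]: y[0] = 5×2 = 10; y[1] = 5×4 + 2×2 = 24; y[2] = 2×4 + 3×2 = 14; y[3] = 3×4 = 12 → [10, 24, 14, 12]. Compare to given [10, 24, 14, 11]: they differ at index 3: given 11, correct 12, so answer: No

No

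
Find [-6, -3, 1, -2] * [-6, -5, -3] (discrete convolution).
y[0] = -6×-6 = 36; y[1] = -6×-5 + -3×-6 = 48; y[2] = -6×-3 + -3×-5 + 1×-6 = 27; y[3] = -3×-3 + 1×-5 + -2×-6 = 16; y[4] = 1×-3 + -2×-5 = 7; y[5] = -2×-3 = 6

[36, 48, 27, 16, 7, 6]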